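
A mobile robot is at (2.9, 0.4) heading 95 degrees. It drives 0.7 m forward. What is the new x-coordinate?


x_new = x0 + d*cos(theta)
= 2.9 + 0.7*cos(95)
= 2.9 + -0.061
= 2.839


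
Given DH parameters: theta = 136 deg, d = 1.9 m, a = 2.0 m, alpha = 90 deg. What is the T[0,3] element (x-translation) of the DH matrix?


T[0,3] = a * cos(theta)
= 2.0 * cos(136 deg)
= 2.0 * -0.7193
= -1.4387


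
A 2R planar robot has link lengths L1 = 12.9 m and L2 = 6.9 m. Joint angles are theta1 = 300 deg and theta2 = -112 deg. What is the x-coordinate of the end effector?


Convert angles to radians: theta1 = 5.236, theta2 = -1.9548
x = L1*cos(theta1) + L2*cos(theta1+theta2)
x = 6.45 + -6.8328
x = -0.3828


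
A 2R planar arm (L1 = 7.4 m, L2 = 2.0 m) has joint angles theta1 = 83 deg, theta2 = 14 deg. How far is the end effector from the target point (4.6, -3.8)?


End effector via forward kinematics:
x = L1*cos(t1) + L2*cos(t1+t2) = 0.6581
y = L1*sin(t1) + L2*sin(t1+t2) = 9.3299
Distance to target:
d = sqrt((4.6 - 0.6581)^2 + (-3.8 - 9.3299)^2)
= sqrt(15.5386 + 172.3952)
= 13.7089 m


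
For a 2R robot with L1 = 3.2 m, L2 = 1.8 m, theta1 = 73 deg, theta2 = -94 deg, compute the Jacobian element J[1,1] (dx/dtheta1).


J[1,1] = -L1*sin(t1) - L2*sin(t1+t2)
= -3.2*sin(73) - 1.8*sin(-21)
= -2.4151


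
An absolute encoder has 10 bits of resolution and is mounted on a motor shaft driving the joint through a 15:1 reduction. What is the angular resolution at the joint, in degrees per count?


counts = 2^10 = 1024
effective counts at joint = 1024 * 15 = 15360
resolution = 360 / 15360
= 0.0234 deg/count


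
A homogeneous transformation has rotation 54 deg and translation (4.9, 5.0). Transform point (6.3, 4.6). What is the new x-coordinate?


x' = cos(theta)*px - sin(theta)*py + tx
= 0.5878*6.3 - 0.809*4.6 + 4.9
= 4.8816


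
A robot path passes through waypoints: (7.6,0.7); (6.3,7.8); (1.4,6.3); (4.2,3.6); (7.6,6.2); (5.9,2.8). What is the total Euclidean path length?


Segment lengths:
  seg1 = sqrt((-1.3)^2 + (7.1)^2) = 7.218
  seg2 = sqrt((-4.9)^2 + (-1.5)^2) = 5.1245
  seg3 = sqrt((2.8)^2 + (-2.7)^2) = 3.8897
  seg4 = sqrt((3.4)^2 + (2.6)^2) = 4.2802
  seg5 = sqrt((-1.7)^2 + (-3.4)^2) = 3.8013
Total = 24.3137


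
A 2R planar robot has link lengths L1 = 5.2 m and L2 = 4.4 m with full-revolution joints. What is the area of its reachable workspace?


r_max = L1 + L2 = 9.6 m
r_min = |L1 - L2| = 0.8 m
Area = pi*(r_max^2 - r_min^2)
= pi*(92.16 - 0.64)
= pi * 91.52
= 287.5186 m^2


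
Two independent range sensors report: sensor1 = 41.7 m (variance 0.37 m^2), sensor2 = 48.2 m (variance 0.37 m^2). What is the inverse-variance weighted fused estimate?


w1 = (1/var1) / (1/var1 + 1/var2)
   = 2.7027 / (2.7027 + 2.7027) = 0.5
w2 = 1 - w1 = 0.5
fused = w1*s1 + w2*s2 = 20.85 + 24.1
= 44.95 m


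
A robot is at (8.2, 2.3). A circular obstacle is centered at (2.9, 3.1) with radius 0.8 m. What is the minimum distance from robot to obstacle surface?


center_dist = sqrt((8.2-2.9)^2 + (2.3-3.1)^2)
= sqrt(28.09 + 0.64)
= 5.36
min_dist = center_dist - radius = 5.36 - 0.8 = 4.56 m


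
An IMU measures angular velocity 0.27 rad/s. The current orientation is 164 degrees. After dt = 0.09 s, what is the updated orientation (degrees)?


delta_theta = w * dt = 0.27 * 0.09 = 0.0243 rad
= 1.3923 deg
theta_new = 164 + 1.3923 = 165.3923 deg


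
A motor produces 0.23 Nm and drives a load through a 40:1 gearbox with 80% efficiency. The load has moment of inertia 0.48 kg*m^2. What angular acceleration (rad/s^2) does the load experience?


tau_out = tau_motor * N * eta
= 0.23 * 40 * 0.8 = 7.36 Nm
alpha = tau_out / I = 7.36 / 0.48
= 15.3333 rad/s^2


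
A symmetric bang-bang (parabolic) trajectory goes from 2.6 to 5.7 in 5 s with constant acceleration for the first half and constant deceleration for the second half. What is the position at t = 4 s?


Symmetric rest-to-rest: each phase covers (pf-p0)/2 in time T/2. 0.5*a*(T/2)^2 = (pf-p0)/2 => a = 4*(pf-p0)/T^2
a = 4*(5.7-2.6)/5^2 = 0.496
t = 4 is in the deceleration phase (t > T/2).
p = pf - 0.5*a*(T-t)^2 = 5.7 - 0.5*0.496*1^2
= 5.452


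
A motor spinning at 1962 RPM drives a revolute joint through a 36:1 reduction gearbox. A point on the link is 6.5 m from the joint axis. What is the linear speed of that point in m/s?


omega_motor = 1962 * 2*pi/60 = 205.4602 rad/s
omega_joint = omega_motor / 36 = 5.7072 rad/s
v = omega_joint * r = 5.7072 * 6.5
= 37.097 m/s


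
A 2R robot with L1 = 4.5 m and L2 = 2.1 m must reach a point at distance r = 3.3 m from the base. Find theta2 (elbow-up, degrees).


cos(theta2) = (r^2 - L1^2 - L2^2) / (2*L1*L2)
cos(theta2) = (10.89 - 20.25 - 4.41) / 18.9
cos(theta2) = -0.728571
theta2 = 136.7668 degrees


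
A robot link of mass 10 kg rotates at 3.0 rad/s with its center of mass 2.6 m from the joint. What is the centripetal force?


F = m * omega^2 * r
= 10 * 3.0^2 * 2.6
= 10 * 9.0 * 2.6
= 234.0 N


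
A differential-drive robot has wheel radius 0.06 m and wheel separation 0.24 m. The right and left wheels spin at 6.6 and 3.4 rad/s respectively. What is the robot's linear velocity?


vR = r*wR = 0.06*6.6 = 0.396 m/s
vL = r*wL = 0.06*3.4 = 0.204 m/s
v = (vR+vL)/2 = 0.3 m/s
omega = (vR-vL)/L = 0.8 rad/s
linear velocity = 0.3 m/s


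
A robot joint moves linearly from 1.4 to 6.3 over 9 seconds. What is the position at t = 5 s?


s = t/T = 5/9 = 0.5556
p(t) = p0 + (pf-p0)*s
= 1.4 + (6.3 - 1.4) * 0.5556
= 4.1222


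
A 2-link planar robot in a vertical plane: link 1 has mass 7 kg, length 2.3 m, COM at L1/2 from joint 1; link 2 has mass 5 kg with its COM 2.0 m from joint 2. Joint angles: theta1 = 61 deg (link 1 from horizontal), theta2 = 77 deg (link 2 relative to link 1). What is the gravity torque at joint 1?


Horizontal distance from joint 1 to link-1 COM:
  x_c1 = (L1/2)*cos(t1) = 1.15 * 0.4848 = 0.5575 m
Horizontal distance from joint 1 to link-2 COM:
  x_c2 = L1*cos(t1) + Lc2*cos(t1+t2)
       = 2.3*0.4848 + 2.0*-0.7431 = -0.3712 m
tau1 = m1*g*x_c1 + m2*g*x_c2
     = 7*9.81*0.5575 + 5*9.81*-0.3712
     = 38.2857 + -18.2087
     = 20.0769 Nm


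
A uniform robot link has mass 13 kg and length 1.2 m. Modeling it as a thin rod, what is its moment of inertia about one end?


I = (1/3) * m * L^2
= (1/3) * 13 * 1.2^2
= 0.333333 * 13 * 1.44
= 6.24 kg*m^2


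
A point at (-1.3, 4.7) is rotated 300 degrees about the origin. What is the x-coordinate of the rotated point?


x' = x*cos(theta) - y*sin(theta)
cos(300 deg) = 0.5, sin(300 deg) = -0.866
x' = -1.3 * 0.5 - 4.7 * -0.866
= -0.65 - -4.0703
= 3.4203


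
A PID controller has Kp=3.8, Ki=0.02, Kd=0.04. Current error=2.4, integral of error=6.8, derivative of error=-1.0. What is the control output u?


u = Kp*e + Ki*int(e) + Kd*de/dt
= 3.8*2.4 + 0.02*6.8 + 0.04*(-1.0)
= 9.12 + 0.136 + -0.04
= 9.216


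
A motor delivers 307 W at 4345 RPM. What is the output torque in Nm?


omega = 4345 * 2*pi/60 = 455.0073 rad/s
tau = P / omega = 307 / 455.0073
= 0.6747 Nm


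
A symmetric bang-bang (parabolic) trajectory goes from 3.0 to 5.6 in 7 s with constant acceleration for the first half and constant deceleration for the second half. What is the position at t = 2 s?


Symmetric rest-to-rest: each phase covers (pf-p0)/2 in time T/2. 0.5*a*(T/2)^2 = (pf-p0)/2 => a = 4*(pf-p0)/T^2
a = 4*(5.6-3.0)/7^2 = 0.2122
t = 2 is in the acceleration phase (t <= T/2).
p = p0 + 0.5*a*t^2 = 3.0 + 0.5*0.2122*2^2
= 3.4245


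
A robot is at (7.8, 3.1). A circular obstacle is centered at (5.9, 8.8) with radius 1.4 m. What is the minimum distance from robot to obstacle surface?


center_dist = sqrt((7.8-5.9)^2 + (3.1-8.8)^2)
= sqrt(3.61 + 32.49)
= 6.0083
min_dist = center_dist - radius = 6.0083 - 1.4 = 4.6083 m


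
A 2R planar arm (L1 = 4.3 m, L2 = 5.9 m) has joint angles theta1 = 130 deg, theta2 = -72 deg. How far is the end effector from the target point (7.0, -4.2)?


End effector via forward kinematics:
x = L1*cos(t1) + L2*cos(t1+t2) = 0.3625
y = L1*sin(t1) + L2*sin(t1+t2) = 8.2975
Distance to target:
d = sqrt((7.0 - 0.3625)^2 + (-4.2 - 8.2975)^2)
= sqrt(44.0559 + 156.1869)
= 14.1507 m


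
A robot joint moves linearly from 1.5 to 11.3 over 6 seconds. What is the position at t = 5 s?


s = t/T = 5/6 = 0.8333
p(t) = p0 + (pf-p0)*s
= 1.5 + (11.3 - 1.5) * 0.8333
= 9.6667


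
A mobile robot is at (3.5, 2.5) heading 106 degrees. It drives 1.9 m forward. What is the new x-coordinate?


x_new = x0 + d*cos(theta)
= 3.5 + 1.9*cos(106)
= 3.5 + -0.5237
= 2.9763


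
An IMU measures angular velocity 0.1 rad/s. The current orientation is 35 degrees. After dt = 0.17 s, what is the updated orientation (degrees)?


delta_theta = w * dt = 0.1 * 0.17 = 0.017 rad
= 0.974 deg
theta_new = 35 + 0.974 = 35.974 deg


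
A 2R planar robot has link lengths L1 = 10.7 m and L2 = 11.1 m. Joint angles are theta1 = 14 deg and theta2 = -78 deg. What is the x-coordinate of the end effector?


Convert angles to radians: theta1 = 0.2443, theta2 = -1.3614
x = L1*cos(theta1) + L2*cos(theta1+theta2)
x = 10.3822 + 4.8659
x = 15.2481


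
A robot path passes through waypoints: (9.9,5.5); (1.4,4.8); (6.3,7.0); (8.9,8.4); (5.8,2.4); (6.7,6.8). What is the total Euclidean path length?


Segment lengths:
  seg1 = sqrt((-8.5)^2 + (-0.7)^2) = 8.5288
  seg2 = sqrt((4.9)^2 + (2.2)^2) = 5.3712
  seg3 = sqrt((2.6)^2 + (1.4)^2) = 2.953
  seg4 = sqrt((-3.1)^2 + (-6.0)^2) = 6.7535
  seg5 = sqrt((0.9)^2 + (4.4)^2) = 4.4911
Total = 28.0976


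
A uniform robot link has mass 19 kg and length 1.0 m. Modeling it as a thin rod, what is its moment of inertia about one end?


I = (1/3) * m * L^2
= (1/3) * 19 * 1.0^2
= 0.333333 * 19 * 1.0
= 6.3333 kg*m^2


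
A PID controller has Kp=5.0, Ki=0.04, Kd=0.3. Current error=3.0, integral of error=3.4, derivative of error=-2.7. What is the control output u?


u = Kp*e + Ki*int(e) + Kd*de/dt
= 5.0*3.0 + 0.04*3.4 + 0.3*(-2.7)
= 15.0 + 0.136 + -0.81
= 14.326


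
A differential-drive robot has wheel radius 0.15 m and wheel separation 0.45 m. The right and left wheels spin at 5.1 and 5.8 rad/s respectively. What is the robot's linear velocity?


vR = r*wR = 0.15*5.1 = 0.765 m/s
vL = r*wL = 0.15*5.8 = 0.87 m/s
v = (vR+vL)/2 = 0.8175 m/s
omega = (vR-vL)/L = -0.2333 rad/s
linear velocity = 0.8175 m/s


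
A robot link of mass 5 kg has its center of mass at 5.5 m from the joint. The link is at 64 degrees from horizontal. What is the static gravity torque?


tau = m*g*L*cos(angle)
= 5 * 9.81 * 5.5 * cos(64 deg)
= 5 * 9.81 * 5.5 * 0.4384
= 118.2616 Nm


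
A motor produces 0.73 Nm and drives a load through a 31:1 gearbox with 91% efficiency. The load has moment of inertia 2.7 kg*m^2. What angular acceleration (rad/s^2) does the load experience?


tau_out = tau_motor * N * eta
= 0.73 * 31 * 0.91 = 20.5933 Nm
alpha = tau_out / I = 20.5933 / 2.7
= 7.6271 rad/s^2


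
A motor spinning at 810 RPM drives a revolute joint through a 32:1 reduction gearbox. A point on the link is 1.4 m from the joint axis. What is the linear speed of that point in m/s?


omega_motor = 810 * 2*pi/60 = 84.823 rad/s
omega_joint = omega_motor / 32 = 2.6507 rad/s
v = omega_joint * r = 2.6507 * 1.4
= 3.711 m/s


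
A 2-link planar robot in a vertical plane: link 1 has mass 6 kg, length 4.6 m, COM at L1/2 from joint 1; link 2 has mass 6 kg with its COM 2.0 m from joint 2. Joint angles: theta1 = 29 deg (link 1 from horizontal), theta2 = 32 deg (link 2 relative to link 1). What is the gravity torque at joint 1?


Horizontal distance from joint 1 to link-1 COM:
  x_c1 = (L1/2)*cos(t1) = 2.3 * 0.8746 = 2.0116 m
Horizontal distance from joint 1 to link-2 COM:
  x_c2 = L1*cos(t1) + Lc2*cos(t1+t2)
       = 4.6*0.8746 + 2.0*0.4848 = 4.9929 m
tau1 = m1*g*x_c1 + m2*g*x_c2
     = 6*9.81*2.0116 + 6*9.81*4.9929
     = 118.4043 + 293.8803
     = 412.2846 Nm


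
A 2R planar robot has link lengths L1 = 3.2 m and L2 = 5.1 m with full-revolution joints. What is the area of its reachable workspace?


r_max = L1 + L2 = 8.3 m
r_min = |L1 - L2| = 1.9 m
Area = pi*(r_max^2 - r_min^2)
= pi*(68.89 - 3.61)
= pi * 65.28
= 205.0832 m^2


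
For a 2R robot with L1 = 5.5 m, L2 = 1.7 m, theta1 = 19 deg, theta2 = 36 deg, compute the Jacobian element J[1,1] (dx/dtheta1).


J[1,1] = -L1*sin(t1) - L2*sin(t1+t2)
= -5.5*sin(19) - 1.7*sin(55)
= -3.1832


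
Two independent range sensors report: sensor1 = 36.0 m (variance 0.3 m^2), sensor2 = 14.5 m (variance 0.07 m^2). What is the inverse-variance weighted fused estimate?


w1 = (1/var1) / (1/var1 + 1/var2)
   = 3.3333 / (3.3333 + 14.2857) = 0.1892
w2 = 1 - w1 = 0.8108
fused = w1*s1 + w2*s2 = 6.8108 + 11.7568
= 18.5676 m


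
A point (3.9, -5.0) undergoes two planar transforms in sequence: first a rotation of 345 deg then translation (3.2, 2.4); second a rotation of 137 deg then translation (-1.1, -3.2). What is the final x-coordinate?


After transform 1:
x1 = cos(345)*3.9 - sin(345)*-5.0 + 3.2 = 5.673
y1 = sin(345)*3.9 + cos(345)*-5.0 + 2.4 = -3.439
After transform 2:
x2 = cos(137)*5.673 - sin(137)*-3.439 + -1.1
= -2.9036


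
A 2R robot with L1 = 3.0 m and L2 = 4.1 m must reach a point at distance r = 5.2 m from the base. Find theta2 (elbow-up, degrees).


cos(theta2) = (r^2 - L1^2 - L2^2) / (2*L1*L2)
cos(theta2) = (27.04 - 9.0 - 16.81) / 24.6
cos(theta2) = 0.05
theta2 = 87.134 degrees


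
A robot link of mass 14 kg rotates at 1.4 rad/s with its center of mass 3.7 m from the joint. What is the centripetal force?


F = m * omega^2 * r
= 14 * 1.4^2 * 3.7
= 14 * 1.96 * 3.7
= 101.528 N


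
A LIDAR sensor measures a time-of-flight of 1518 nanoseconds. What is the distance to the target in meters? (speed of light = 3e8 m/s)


tof = 1518 ns = 1.518e-06 s
dist = c * tof / 2
= 3e8 * 1.518e-06 / 2
= 227.7 m


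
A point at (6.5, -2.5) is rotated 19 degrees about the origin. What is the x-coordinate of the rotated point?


x' = x*cos(theta) - y*sin(theta)
cos(19 deg) = 0.9455, sin(19 deg) = 0.3256
x' = 6.5 * 0.9455 - -2.5 * 0.3256
= 6.1459 - -0.8139
= 6.9598


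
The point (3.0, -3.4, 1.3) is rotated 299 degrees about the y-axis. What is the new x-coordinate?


Rotation about y-axis: x' = x*cos(theta) + z*sin(theta)
= 3.0 * 0.4848 + 1.3 * -0.8746
= 0.3174


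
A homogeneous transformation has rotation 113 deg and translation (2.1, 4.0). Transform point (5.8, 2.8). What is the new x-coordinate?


x' = cos(theta)*px - sin(theta)*py + tx
= -0.3907*5.8 - 0.9205*2.8 + 2.1
= -2.7437


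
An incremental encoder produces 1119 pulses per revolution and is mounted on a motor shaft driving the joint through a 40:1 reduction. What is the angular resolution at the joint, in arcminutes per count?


counts per rev = 1119
effective counts at joint = 1119 * 40 = 44760
resolution = 360*60 / 44760
= 0.4826 arcmin/count


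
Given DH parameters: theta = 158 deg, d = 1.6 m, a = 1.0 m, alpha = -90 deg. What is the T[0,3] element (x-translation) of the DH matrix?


T[0,3] = a * cos(theta)
= 1.0 * cos(158 deg)
= 1.0 * -0.9272
= -0.9272


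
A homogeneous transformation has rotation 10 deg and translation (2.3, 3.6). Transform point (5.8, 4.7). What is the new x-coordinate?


x' = cos(theta)*px - sin(theta)*py + tx
= 0.9848*5.8 - 0.1736*4.7 + 2.3
= 7.1957


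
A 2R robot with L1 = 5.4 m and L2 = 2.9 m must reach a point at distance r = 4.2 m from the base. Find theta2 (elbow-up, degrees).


cos(theta2) = (r^2 - L1^2 - L2^2) / (2*L1*L2)
cos(theta2) = (17.64 - 29.16 - 8.41) / 31.32
cos(theta2) = -0.636335
theta2 = 129.519 degrees


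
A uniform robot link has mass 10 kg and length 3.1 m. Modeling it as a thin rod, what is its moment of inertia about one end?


I = (1/3) * m * L^2
= (1/3) * 10 * 3.1^2
= 0.333333 * 10 * 9.61
= 32.0333 kg*m^2


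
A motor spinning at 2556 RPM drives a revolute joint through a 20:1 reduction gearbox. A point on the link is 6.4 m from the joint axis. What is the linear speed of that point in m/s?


omega_motor = 2556 * 2*pi/60 = 267.6637 rad/s
omega_joint = omega_motor / 20 = 13.3832 rad/s
v = omega_joint * r = 13.3832 * 6.4
= 85.6524 m/s


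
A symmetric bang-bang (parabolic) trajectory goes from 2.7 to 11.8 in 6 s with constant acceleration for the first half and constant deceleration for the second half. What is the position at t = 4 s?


Symmetric rest-to-rest: each phase covers (pf-p0)/2 in time T/2. 0.5*a*(T/2)^2 = (pf-p0)/2 => a = 4*(pf-p0)/T^2
a = 4*(11.8-2.7)/6^2 = 1.0111
t = 4 is in the deceleration phase (t > T/2).
p = pf - 0.5*a*(T-t)^2 = 11.8 - 0.5*1.0111*2^2
= 9.7778


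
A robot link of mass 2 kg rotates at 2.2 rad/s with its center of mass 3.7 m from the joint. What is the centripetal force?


F = m * omega^2 * r
= 2 * 2.2^2 * 3.7
= 2 * 4.84 * 3.7
= 35.816 N


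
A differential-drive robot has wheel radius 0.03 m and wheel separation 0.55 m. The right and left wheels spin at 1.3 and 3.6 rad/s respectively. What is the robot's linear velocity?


vR = r*wR = 0.03*1.3 = 0.039 m/s
vL = r*wL = 0.03*3.6 = 0.108 m/s
v = (vR+vL)/2 = 0.0735 m/s
omega = (vR-vL)/L = -0.1255 rad/s
linear velocity = 0.0735 m/s


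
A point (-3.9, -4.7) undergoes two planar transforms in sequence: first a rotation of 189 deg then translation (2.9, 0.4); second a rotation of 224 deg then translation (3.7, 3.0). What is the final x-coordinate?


After transform 1:
x1 = cos(189)*-3.9 - sin(189)*-4.7 + 2.9 = 6.0167
y1 = sin(189)*-3.9 + cos(189)*-4.7 + 0.4 = 5.6522
After transform 2:
x2 = cos(224)*6.0167 - sin(224)*5.6522 + 3.7
= 3.2983


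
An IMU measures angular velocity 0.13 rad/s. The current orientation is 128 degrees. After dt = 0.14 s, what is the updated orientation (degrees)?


delta_theta = w * dt = 0.13 * 0.14 = 0.0182 rad
= 1.0428 deg
theta_new = 128 + 1.0428 = 129.0428 deg


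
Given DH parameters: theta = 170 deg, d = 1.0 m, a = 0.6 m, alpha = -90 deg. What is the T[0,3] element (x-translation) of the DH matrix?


T[0,3] = a * cos(theta)
= 0.6 * cos(170 deg)
= 0.6 * -0.9848
= -0.5909


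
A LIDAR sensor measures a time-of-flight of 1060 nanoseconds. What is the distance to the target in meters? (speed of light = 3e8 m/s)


tof = 1060 ns = 1.06e-06 s
dist = c * tof / 2
= 3e8 * 1.06e-06 / 2
= 159.0 m


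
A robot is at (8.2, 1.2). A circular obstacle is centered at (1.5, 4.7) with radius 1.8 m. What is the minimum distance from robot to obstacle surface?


center_dist = sqrt((8.2-1.5)^2 + (1.2-4.7)^2)
= sqrt(44.89 + 12.25)
= 7.5591
min_dist = center_dist - radius = 7.5591 - 1.8 = 5.7591 m


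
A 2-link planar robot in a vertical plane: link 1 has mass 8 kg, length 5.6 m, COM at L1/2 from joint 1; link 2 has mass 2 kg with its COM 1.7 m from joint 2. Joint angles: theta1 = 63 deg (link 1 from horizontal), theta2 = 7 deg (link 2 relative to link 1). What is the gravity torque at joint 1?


Horizontal distance from joint 1 to link-1 COM:
  x_c1 = (L1/2)*cos(t1) = 2.8 * 0.454 = 1.2712 m
Horizontal distance from joint 1 to link-2 COM:
  x_c2 = L1*cos(t1) + Lc2*cos(t1+t2)
       = 5.6*0.454 + 1.7*0.342 = 3.1238 m
tau1 = m1*g*x_c1 + m2*g*x_c2
     = 8*9.81*1.2712 + 2*9.81*3.1238
     = 99.7617 + 61.2886
     = 161.0503 Nm


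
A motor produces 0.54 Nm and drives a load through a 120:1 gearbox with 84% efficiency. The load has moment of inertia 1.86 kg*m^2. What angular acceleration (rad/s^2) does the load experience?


tau_out = tau_motor * N * eta
= 0.54 * 120 * 0.84 = 54.432 Nm
alpha = tau_out / I = 54.432 / 1.86
= 29.2645 rad/s^2


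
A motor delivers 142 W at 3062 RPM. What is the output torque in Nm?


omega = 3062 * 2*pi/60 = 320.6519 rad/s
tau = P / omega = 142 / 320.6519
= 0.4428 Nm


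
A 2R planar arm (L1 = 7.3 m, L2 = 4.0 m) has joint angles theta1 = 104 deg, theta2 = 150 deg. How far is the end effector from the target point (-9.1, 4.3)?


End effector via forward kinematics:
x = L1*cos(t1) + L2*cos(t1+t2) = -2.8686
y = L1*sin(t1) + L2*sin(t1+t2) = 3.2381
Distance to target:
d = sqrt((-9.1 - -2.8686)^2 + (4.3 - 3.2381)^2)
= sqrt(38.8306 + 1.1276)
= 6.3213 m


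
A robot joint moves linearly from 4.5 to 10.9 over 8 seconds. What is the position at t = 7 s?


s = t/T = 7/8 = 0.875
p(t) = p0 + (pf-p0)*s
= 4.5 + (10.9 - 4.5) * 0.875
= 10.1


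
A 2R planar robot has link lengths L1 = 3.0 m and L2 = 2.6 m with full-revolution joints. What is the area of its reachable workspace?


r_max = L1 + L2 = 5.6 m
r_min = |L1 - L2| = 0.4 m
Area = pi*(r_max^2 - r_min^2)
= pi*(31.36 - 0.16)
= pi * 31.2
= 98.0177 m^2


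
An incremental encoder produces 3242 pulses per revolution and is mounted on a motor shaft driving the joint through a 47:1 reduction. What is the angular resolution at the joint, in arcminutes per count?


counts per rev = 3242
effective counts at joint = 3242 * 47 = 152374
resolution = 360*60 / 152374
= 0.1418 arcmin/count


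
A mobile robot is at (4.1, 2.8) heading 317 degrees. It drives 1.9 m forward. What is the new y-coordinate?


y_new = y0 + d*sin(theta)
= 2.8 + 1.9*sin(317)
= 2.8 + -1.2958
= 1.5042


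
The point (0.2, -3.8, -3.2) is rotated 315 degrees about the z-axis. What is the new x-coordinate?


Rotation about z-axis: x' = x*cos(theta) - y*sin(theta)
= 0.2 * 0.7071 - -3.8 * -0.7071
= -2.5456


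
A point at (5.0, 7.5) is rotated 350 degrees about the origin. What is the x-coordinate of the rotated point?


x' = x*cos(theta) - y*sin(theta)
cos(350 deg) = 0.9848, sin(350 deg) = -0.1736
x' = 5.0 * 0.9848 - 7.5 * -0.1736
= 4.924 - -1.3024
= 6.2264


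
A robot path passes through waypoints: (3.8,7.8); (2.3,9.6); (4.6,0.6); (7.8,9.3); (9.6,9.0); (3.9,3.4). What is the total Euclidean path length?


Segment lengths:
  seg1 = sqrt((-1.5)^2 + (1.8)^2) = 2.3431
  seg2 = sqrt((2.3)^2 + (-9.0)^2) = 9.2892
  seg3 = sqrt((3.2)^2 + (8.7)^2) = 9.2698
  seg4 = sqrt((1.8)^2 + (-0.3)^2) = 1.8248
  seg5 = sqrt((-5.7)^2 + (-5.6)^2) = 7.9906
Total = 30.7176


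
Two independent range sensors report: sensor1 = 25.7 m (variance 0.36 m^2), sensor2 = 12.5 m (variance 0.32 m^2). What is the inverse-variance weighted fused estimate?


w1 = (1/var1) / (1/var1 + 1/var2)
   = 2.7778 / (2.7778 + 3.125) = 0.4706
w2 = 1 - w1 = 0.5294
fused = w1*s1 + w2*s2 = 12.0941 + 6.6176
= 18.7118 m


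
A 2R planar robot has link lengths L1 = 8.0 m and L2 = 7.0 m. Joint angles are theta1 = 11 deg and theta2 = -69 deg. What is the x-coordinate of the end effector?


Convert angles to radians: theta1 = 0.192, theta2 = -1.2043
x = L1*cos(theta1) + L2*cos(theta1+theta2)
x = 7.853 + 3.7094
x = 11.5625


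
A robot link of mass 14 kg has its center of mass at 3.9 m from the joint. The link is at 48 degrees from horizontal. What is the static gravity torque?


tau = m*g*L*cos(angle)
= 14 * 9.81 * 3.9 * cos(48 deg)
= 14 * 9.81 * 3.9 * 0.6691
= 358.4038 Nm


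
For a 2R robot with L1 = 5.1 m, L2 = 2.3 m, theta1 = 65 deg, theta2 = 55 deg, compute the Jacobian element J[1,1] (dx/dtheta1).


J[1,1] = -L1*sin(t1) - L2*sin(t1+t2)
= -5.1*sin(65) - 2.3*sin(120)
= -6.614


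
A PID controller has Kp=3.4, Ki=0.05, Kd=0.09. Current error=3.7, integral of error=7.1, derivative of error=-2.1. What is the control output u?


u = Kp*e + Ki*int(e) + Kd*de/dt
= 3.4*3.7 + 0.05*7.1 + 0.09*(-2.1)
= 12.58 + 0.355 + -0.189
= 12.746


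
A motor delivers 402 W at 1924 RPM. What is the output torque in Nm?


omega = 1924 * 2*pi/60 = 201.4808 rad/s
tau = P / omega = 402 / 201.4808
= 1.9952 Nm


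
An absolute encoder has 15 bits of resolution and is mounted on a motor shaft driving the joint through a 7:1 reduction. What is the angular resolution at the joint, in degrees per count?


counts = 2^15 = 32768
effective counts at joint = 32768 * 7 = 229376
resolution = 360 / 229376
= 0.0016 deg/count


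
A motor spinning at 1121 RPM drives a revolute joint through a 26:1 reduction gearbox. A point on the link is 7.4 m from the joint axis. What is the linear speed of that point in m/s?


omega_motor = 1121 * 2*pi/60 = 117.3908 rad/s
omega_joint = omega_motor / 26 = 4.515 rad/s
v = omega_joint * r = 4.515 * 7.4
= 33.4112 m/s


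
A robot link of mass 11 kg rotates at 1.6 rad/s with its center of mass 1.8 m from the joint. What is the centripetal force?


F = m * omega^2 * r
= 11 * 1.6^2 * 1.8
= 11 * 2.56 * 1.8
= 50.688 N


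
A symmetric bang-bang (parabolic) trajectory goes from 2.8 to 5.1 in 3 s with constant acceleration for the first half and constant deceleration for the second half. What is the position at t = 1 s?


Symmetric rest-to-rest: each phase covers (pf-p0)/2 in time T/2. 0.5*a*(T/2)^2 = (pf-p0)/2 => a = 4*(pf-p0)/T^2
a = 4*(5.1-2.8)/3^2 = 1.0222
t = 1 is in the acceleration phase (t <= T/2).
p = p0 + 0.5*a*t^2 = 2.8 + 0.5*1.0222*1^2
= 3.3111


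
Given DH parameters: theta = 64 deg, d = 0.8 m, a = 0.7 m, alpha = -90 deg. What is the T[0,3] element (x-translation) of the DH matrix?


T[0,3] = a * cos(theta)
= 0.7 * cos(64 deg)
= 0.7 * 0.4384
= 0.3069


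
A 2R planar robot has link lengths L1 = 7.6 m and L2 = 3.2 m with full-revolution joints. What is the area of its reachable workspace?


r_max = L1 + L2 = 10.8 m
r_min = |L1 - L2| = 4.4 m
Area = pi*(r_max^2 - r_min^2)
= pi*(116.64 - 19.36)
= pi * 97.28
= 305.6141 m^2


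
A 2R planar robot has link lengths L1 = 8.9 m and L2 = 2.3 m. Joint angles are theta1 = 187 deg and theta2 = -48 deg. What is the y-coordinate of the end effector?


Convert angles to radians: theta1 = 3.2638, theta2 = -0.8378
y = L1*sin(theta1) + L2*sin(theta1+theta2)
y = -1.0846 + 1.5089
y = 0.4243


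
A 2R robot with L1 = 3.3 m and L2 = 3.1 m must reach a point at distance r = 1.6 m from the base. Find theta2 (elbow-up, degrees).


cos(theta2) = (r^2 - L1^2 - L2^2) / (2*L1*L2)
cos(theta2) = (2.56 - 10.89 - 9.61) / 20.46
cos(theta2) = -0.876833
theta2 = 151.2626 degrees


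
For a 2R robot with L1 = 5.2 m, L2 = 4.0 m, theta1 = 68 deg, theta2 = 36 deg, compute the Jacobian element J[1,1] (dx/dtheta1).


J[1,1] = -L1*sin(t1) - L2*sin(t1+t2)
= -5.2*sin(68) - 4.0*sin(104)
= -8.7025


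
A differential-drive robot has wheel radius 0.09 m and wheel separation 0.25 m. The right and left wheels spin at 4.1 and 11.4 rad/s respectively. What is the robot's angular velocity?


vR = r*wR = 0.09*4.1 = 0.369 m/s
vL = r*wL = 0.09*11.4 = 1.026 m/s
v = (vR+vL)/2 = 0.6975 m/s
omega = (vR-vL)/L = -2.628 rad/s
angular velocity = -2.628 rad/s


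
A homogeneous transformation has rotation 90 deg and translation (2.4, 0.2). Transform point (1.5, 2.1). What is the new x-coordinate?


x' = cos(theta)*px - sin(theta)*py + tx
= 0.0*1.5 - 1.0*2.1 + 2.4
= 0.3


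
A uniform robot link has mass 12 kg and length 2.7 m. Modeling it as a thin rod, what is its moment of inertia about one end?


I = (1/3) * m * L^2
= (1/3) * 12 * 2.7^2
= 0.333333 * 12 * 7.29
= 29.16 kg*m^2


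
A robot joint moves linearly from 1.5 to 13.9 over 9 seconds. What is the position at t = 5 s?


s = t/T = 5/9 = 0.5556
p(t) = p0 + (pf-p0)*s
= 1.5 + (13.9 - 1.5) * 0.5556
= 8.3889


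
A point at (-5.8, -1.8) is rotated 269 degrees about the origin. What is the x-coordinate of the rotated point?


x' = x*cos(theta) - y*sin(theta)
cos(269 deg) = -0.0175, sin(269 deg) = -0.9998
x' = -5.8 * -0.0175 - -1.8 * -0.9998
= 0.1012 - 1.7997
= -1.6985


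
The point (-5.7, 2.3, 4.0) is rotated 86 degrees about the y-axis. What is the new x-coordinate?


Rotation about y-axis: x' = x*cos(theta) + z*sin(theta)
= -5.7 * 0.0698 + 4.0 * 0.9976
= 3.5926


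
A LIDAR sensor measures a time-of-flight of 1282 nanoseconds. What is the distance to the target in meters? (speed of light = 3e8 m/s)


tof = 1282 ns = 1.282e-06 s
dist = c * tof / 2
= 3e8 * 1.282e-06 / 2
= 192.3 m


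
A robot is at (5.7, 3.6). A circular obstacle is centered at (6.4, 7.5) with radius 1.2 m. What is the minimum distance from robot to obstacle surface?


center_dist = sqrt((5.7-6.4)^2 + (3.6-7.5)^2)
= sqrt(0.49 + 15.21)
= 3.9623
min_dist = center_dist - radius = 3.9623 - 1.2 = 2.7623 m


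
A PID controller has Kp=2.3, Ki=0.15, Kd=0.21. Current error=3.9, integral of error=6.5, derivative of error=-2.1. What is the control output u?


u = Kp*e + Ki*int(e) + Kd*de/dt
= 2.3*3.9 + 0.15*6.5 + 0.21*(-2.1)
= 8.97 + 0.975 + -0.441
= 9.504


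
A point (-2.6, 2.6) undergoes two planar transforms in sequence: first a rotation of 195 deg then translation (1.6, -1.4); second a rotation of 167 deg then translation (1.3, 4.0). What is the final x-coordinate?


After transform 1:
x1 = cos(195)*-2.6 - sin(195)*2.6 + 1.6 = 4.7843
y1 = sin(195)*-2.6 + cos(195)*2.6 + -1.4 = -3.2385
After transform 2:
x2 = cos(167)*4.7843 - sin(167)*-3.2385 + 1.3
= -2.6332


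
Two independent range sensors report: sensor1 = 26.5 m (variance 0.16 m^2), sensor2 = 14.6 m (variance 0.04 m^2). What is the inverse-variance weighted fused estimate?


w1 = (1/var1) / (1/var1 + 1/var2)
   = 6.25 / (6.25 + 25.0) = 0.2
w2 = 1 - w1 = 0.8
fused = w1*s1 + w2*s2 = 5.3 + 11.68
= 16.98 m


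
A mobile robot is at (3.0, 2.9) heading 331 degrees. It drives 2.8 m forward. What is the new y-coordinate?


y_new = y0 + d*sin(theta)
= 2.9 + 2.8*sin(331)
= 2.9 + -1.3575
= 1.5425


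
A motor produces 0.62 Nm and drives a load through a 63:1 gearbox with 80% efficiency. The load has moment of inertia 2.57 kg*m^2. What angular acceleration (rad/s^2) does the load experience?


tau_out = tau_motor * N * eta
= 0.62 * 63 * 0.8 = 31.248 Nm
alpha = tau_out / I = 31.248 / 2.57
= 12.1588 rad/s^2


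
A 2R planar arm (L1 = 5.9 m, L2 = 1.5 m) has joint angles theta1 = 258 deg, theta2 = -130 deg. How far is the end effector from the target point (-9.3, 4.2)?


End effector via forward kinematics:
x = L1*cos(t1) + L2*cos(t1+t2) = -2.1502
y = L1*sin(t1) + L2*sin(t1+t2) = -4.5891
Distance to target:
d = sqrt((-9.3 - -2.1502)^2 + (4.2 - -4.5891)^2)
= sqrt(51.1201 + 77.2475)
= 11.3299 m


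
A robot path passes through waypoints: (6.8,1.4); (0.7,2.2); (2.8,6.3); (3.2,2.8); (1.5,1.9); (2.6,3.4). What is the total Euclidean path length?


Segment lengths:
  seg1 = sqrt((-6.1)^2 + (0.8)^2) = 6.1522
  seg2 = sqrt((2.1)^2 + (4.1)^2) = 4.6065
  seg3 = sqrt((0.4)^2 + (-3.5)^2) = 3.5228
  seg4 = sqrt((-1.7)^2 + (-0.9)^2) = 1.9235
  seg5 = sqrt((1.1)^2 + (1.5)^2) = 1.8601
Total = 18.0652


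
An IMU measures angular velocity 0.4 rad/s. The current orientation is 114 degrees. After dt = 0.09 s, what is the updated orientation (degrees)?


delta_theta = w * dt = 0.4 * 0.09 = 0.036 rad
= 2.0626 deg
theta_new = 114 + 2.0626 = 116.0626 deg


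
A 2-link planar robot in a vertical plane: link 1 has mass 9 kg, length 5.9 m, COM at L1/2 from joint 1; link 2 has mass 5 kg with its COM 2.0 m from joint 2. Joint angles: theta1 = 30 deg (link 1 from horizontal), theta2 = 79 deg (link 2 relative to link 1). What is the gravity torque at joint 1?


Horizontal distance from joint 1 to link-1 COM:
  x_c1 = (L1/2)*cos(t1) = 2.95 * 0.866 = 2.5548 m
Horizontal distance from joint 1 to link-2 COM:
  x_c2 = L1*cos(t1) + Lc2*cos(t1+t2)
       = 5.9*0.866 + 2.0*-0.3256 = 4.4584 m
tau1 = m1*g*x_c1 + m2*g*x_c2
     = 9*9.81*2.5548 + 5*9.81*4.4584
     = 225.5611 + 218.6852
     = 444.2463 Nm


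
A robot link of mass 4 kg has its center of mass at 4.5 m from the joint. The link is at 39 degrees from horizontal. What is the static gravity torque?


tau = m*g*L*cos(angle)
= 4 * 9.81 * 4.5 * cos(39 deg)
= 4 * 9.81 * 4.5 * 0.7771
= 137.2284 Nm


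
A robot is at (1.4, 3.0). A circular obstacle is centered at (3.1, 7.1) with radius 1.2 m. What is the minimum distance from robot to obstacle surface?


center_dist = sqrt((1.4-3.1)^2 + (3.0-7.1)^2)
= sqrt(2.89 + 16.81)
= 4.4385
min_dist = center_dist - radius = 4.4385 - 1.2 = 3.2385 m


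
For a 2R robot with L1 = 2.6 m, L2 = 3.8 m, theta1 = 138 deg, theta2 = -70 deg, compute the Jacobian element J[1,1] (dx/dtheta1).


J[1,1] = -L1*sin(t1) - L2*sin(t1+t2)
= -2.6*sin(138) - 3.8*sin(68)
= -5.263


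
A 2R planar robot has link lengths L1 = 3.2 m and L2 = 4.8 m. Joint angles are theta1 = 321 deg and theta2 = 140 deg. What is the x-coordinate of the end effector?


Convert angles to radians: theta1 = 5.6025, theta2 = 2.4435
x = L1*cos(theta1) + L2*cos(theta1+theta2)
x = 2.4869 + -0.9159
x = 1.571


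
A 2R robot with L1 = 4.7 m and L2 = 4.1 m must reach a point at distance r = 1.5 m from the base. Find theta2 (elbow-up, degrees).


cos(theta2) = (r^2 - L1^2 - L2^2) / (2*L1*L2)
cos(theta2) = (2.25 - 22.09 - 16.81) / 38.54
cos(theta2) = -0.95096
theta2 = 161.9821 degrees


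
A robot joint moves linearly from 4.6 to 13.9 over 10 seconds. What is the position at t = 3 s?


s = t/T = 3/10 = 0.3
p(t) = p0 + (pf-p0)*s
= 4.6 + (13.9 - 4.6) * 0.3
= 7.39


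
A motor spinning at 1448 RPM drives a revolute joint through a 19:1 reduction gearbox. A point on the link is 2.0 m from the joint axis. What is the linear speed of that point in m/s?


omega_motor = 1448 * 2*pi/60 = 151.6342 rad/s
omega_joint = omega_motor / 19 = 7.9807 rad/s
v = omega_joint * r = 7.9807 * 2.0
= 15.9615 m/s


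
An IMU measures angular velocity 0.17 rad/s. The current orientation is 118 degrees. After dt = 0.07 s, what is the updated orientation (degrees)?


delta_theta = w * dt = 0.17 * 0.07 = 0.0119 rad
= 0.6818 deg
theta_new = 118 + 0.6818 = 118.6818 deg


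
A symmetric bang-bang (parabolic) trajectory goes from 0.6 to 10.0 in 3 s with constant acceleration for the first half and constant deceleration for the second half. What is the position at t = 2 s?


Symmetric rest-to-rest: each phase covers (pf-p0)/2 in time T/2. 0.5*a*(T/2)^2 = (pf-p0)/2 => a = 4*(pf-p0)/T^2
a = 4*(10.0-0.6)/3^2 = 4.1778
t = 2 is in the deceleration phase (t > T/2).
p = pf - 0.5*a*(T-t)^2 = 10.0 - 0.5*4.1778*1^2
= 7.9111


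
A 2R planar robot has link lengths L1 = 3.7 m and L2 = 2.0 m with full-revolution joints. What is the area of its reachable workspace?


r_max = L1 + L2 = 5.7 m
r_min = |L1 - L2| = 1.7 m
Area = pi*(r_max^2 - r_min^2)
= pi*(32.49 - 2.89)
= pi * 29.6
= 92.9911 m^2


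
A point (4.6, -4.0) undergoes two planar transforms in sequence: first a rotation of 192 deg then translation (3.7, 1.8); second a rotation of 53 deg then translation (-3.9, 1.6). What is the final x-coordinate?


After transform 1:
x1 = cos(192)*4.6 - sin(192)*-4.0 + 3.7 = -1.6311
y1 = sin(192)*4.6 + cos(192)*-4.0 + 1.8 = 4.7562
After transform 2:
x2 = cos(53)*-1.6311 - sin(53)*4.7562 + -3.9
= -8.6801


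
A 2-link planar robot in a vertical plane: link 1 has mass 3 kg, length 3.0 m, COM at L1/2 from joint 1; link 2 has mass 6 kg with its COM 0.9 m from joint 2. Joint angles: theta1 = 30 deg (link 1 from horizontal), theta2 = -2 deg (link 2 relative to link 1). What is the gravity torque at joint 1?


Horizontal distance from joint 1 to link-1 COM:
  x_c1 = (L1/2)*cos(t1) = 1.5 * 0.866 = 1.299 m
Horizontal distance from joint 1 to link-2 COM:
  x_c2 = L1*cos(t1) + Lc2*cos(t1+t2)
       = 3.0*0.866 + 0.9*0.8829 = 3.3927 m
tau1 = m1*g*x_c1 + m2*g*x_c2
     = 3*9.81*1.299 + 6*9.81*3.3927
     = 38.2307 + 199.696
     = 237.9267 Nm


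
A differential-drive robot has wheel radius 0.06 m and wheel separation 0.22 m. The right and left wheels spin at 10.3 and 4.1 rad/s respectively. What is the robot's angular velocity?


vR = r*wR = 0.06*10.3 = 0.618 m/s
vL = r*wL = 0.06*4.1 = 0.246 m/s
v = (vR+vL)/2 = 0.432 m/s
omega = (vR-vL)/L = 1.6909 rad/s
angular velocity = 1.6909 rad/s


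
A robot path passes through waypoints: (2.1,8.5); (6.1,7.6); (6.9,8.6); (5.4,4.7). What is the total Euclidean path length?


Segment lengths:
  seg1 = sqrt((4.0)^2 + (-0.9)^2) = 4.1
  seg2 = sqrt((0.8)^2 + (1.0)^2) = 1.2806
  seg3 = sqrt((-1.5)^2 + (-3.9)^2) = 4.1785
Total = 9.5591


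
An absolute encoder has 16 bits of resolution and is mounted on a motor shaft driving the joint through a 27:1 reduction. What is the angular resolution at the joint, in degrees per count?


counts = 2^16 = 65536
effective counts at joint = 65536 * 27 = 1769472
resolution = 360 / 1769472
= 2.0345e-04 deg/count


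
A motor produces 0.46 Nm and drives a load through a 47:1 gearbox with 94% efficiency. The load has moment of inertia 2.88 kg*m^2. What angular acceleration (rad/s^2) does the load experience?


tau_out = tau_motor * N * eta
= 0.46 * 47 * 0.94 = 20.3228 Nm
alpha = tau_out / I = 20.3228 / 2.88
= 7.0565 rad/s^2


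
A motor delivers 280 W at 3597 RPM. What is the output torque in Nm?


omega = 3597 * 2*pi/60 = 376.677 rad/s
tau = P / omega = 280 / 376.677
= 0.7433 Nm


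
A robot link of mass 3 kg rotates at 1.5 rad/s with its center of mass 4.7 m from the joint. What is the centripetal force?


F = m * omega^2 * r
= 3 * 1.5^2 * 4.7
= 3 * 2.25 * 4.7
= 31.725 N


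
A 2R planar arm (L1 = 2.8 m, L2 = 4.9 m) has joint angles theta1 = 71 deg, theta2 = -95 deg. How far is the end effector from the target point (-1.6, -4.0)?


End effector via forward kinematics:
x = L1*cos(t1) + L2*cos(t1+t2) = 5.388
y = L1*sin(t1) + L2*sin(t1+t2) = 0.6544
Distance to target:
d = sqrt((-1.6 - 5.388)^2 + (-4.0 - 0.6544)^2)
= sqrt(48.8316 + 21.6638)
= 8.3962 m


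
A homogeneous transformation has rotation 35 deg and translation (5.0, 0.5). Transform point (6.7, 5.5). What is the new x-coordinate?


x' = cos(theta)*px - sin(theta)*py + tx
= 0.8192*6.7 - 0.5736*5.5 + 5.0
= 7.3336


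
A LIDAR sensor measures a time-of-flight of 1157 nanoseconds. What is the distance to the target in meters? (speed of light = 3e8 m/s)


tof = 1157 ns = 1.157e-06 s
dist = c * tof / 2
= 3e8 * 1.157e-06 / 2
= 173.55 m


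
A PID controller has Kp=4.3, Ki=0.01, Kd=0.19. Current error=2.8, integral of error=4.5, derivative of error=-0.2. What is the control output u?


u = Kp*e + Ki*int(e) + Kd*de/dt
= 4.3*2.8 + 0.01*4.5 + 0.19*(-0.2)
= 12.04 + 0.045 + -0.038
= 12.047


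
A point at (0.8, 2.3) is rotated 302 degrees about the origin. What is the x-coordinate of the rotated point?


x' = x*cos(theta) - y*sin(theta)
cos(302 deg) = 0.5299, sin(302 deg) = -0.848
x' = 0.8 * 0.5299 - 2.3 * -0.848
= 0.4239 - -1.9505
= 2.3744


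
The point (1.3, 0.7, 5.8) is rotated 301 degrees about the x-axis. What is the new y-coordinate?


Rotation about x-axis: y' = y*cos(theta) - z*sin(theta)
= 0.7 * 0.515 - 5.8 * -0.8572
= 5.3321


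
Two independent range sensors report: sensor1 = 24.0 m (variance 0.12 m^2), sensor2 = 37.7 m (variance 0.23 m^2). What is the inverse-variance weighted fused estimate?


w1 = (1/var1) / (1/var1 + 1/var2)
   = 8.3333 / (8.3333 + 4.3478) = 0.6571
w2 = 1 - w1 = 0.3429
fused = w1*s1 + w2*s2 = 15.7714 + 12.9257
= 28.6971 m


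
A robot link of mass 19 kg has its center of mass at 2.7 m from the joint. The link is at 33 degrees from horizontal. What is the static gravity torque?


tau = m*g*L*cos(angle)
= 19 * 9.81 * 2.7 * cos(33 deg)
= 19 * 9.81 * 2.7 * 0.8387
= 422.0635 Nm


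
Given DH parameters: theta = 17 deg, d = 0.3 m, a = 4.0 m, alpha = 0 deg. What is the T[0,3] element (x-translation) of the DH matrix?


T[0,3] = a * cos(theta)
= 4.0 * cos(17 deg)
= 4.0 * 0.9563
= 3.8252


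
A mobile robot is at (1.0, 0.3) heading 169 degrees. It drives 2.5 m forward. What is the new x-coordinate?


x_new = x0 + d*cos(theta)
= 1.0 + 2.5*cos(169)
= 1.0 + -2.4541
= -1.4541


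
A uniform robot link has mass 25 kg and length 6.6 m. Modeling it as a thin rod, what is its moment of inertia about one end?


I = (1/3) * m * L^2
= (1/3) * 25 * 6.6^2
= 0.333333 * 25 * 43.56
= 363.0 kg*m^2


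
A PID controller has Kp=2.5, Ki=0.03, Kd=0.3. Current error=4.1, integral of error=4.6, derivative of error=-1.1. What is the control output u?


u = Kp*e + Ki*int(e) + Kd*de/dt
= 2.5*4.1 + 0.03*4.6 + 0.3*(-1.1)
= 10.25 + 0.138 + -0.33
= 10.058
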